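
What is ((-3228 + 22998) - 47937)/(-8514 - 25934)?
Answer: 28167/34448 ≈ 0.81767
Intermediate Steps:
((-3228 + 22998) - 47937)/(-8514 - 25934) = (19770 - 47937)/(-34448) = -28167*(-1/34448) = 28167/34448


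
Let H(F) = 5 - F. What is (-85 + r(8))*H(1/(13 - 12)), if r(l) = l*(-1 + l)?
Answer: -116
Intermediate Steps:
(-85 + r(8))*H(1/(13 - 12)) = (-85 + 8*(-1 + 8))*(5 - 1/(13 - 12)) = (-85 + 8*7)*(5 - 1/1) = (-85 + 56)*(5 - 1*1) = -29*(5 - 1) = -29*4 = -116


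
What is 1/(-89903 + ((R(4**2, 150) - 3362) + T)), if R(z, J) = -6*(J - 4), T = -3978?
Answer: -1/98119 ≈ -1.0192e-5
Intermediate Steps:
R(z, J) = 24 - 6*J (R(z, J) = -6*(-4 + J) = 24 - 6*J)
1/(-89903 + ((R(4**2, 150) - 3362) + T)) = 1/(-89903 + (((24 - 6*150) - 3362) - 3978)) = 1/(-89903 + (((24 - 900) - 3362) - 3978)) = 1/(-89903 + ((-876 - 3362) - 3978)) = 1/(-89903 + (-4238 - 3978)) = 1/(-89903 - 8216) = 1/(-98119) = -1/98119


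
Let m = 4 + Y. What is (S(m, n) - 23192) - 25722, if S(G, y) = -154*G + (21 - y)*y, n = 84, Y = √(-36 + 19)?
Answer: -54822 - 154*I*√17 ≈ -54822.0 - 634.96*I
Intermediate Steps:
Y = I*√17 (Y = √(-17) = I*√17 ≈ 4.1231*I)
m = 4 + I*√17 ≈ 4.0 + 4.1231*I
S(G, y) = -154*G + y*(21 - y)
(S(m, n) - 23192) - 25722 = ((-1*84² - 154*(4 + I*√17) + 21*84) - 23192) - 25722 = ((-1*7056 + (-616 - 154*I*√17) + 1764) - 23192) - 25722 = ((-7056 + (-616 - 154*I*√17) + 1764) - 23192) - 25722 = ((-5908 - 154*I*√17) - 23192) - 25722 = (-29100 - 154*I*√17) - 25722 = -54822 - 154*I*√17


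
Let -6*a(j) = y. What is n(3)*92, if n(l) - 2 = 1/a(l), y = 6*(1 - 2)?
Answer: 276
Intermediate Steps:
y = -6 (y = 6*(-1) = -6)
a(j) = 1 (a(j) = -1/6*(-6) = 1)
n(l) = 3 (n(l) = 2 + 1/1 = 2 + 1 = 3)
n(3)*92 = 3*92 = 276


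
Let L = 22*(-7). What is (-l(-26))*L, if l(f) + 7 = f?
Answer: -5082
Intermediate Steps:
l(f) = -7 + f
L = -154
(-l(-26))*L = -(-7 - 26)*(-154) = -1*(-33)*(-154) = 33*(-154) = -5082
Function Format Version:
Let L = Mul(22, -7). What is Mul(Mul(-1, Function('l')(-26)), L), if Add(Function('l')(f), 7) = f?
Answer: -5082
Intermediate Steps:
Function('l')(f) = Add(-7, f)
L = -154
Mul(Mul(-1, Function('l')(-26)), L) = Mul(Mul(-1, Add(-7, -26)), -154) = Mul(Mul(-1, -33), -154) = Mul(33, -154) = -5082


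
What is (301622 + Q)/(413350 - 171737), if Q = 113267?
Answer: 414889/241613 ≈ 1.7172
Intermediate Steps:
(301622 + Q)/(413350 - 171737) = (301622 + 113267)/(413350 - 171737) = 414889/241613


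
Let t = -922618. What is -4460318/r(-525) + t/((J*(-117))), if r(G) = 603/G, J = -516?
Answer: 7853920042597/2022462 ≈ 3.8833e+6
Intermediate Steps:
-4460318/r(-525) + t/((J*(-117))) = -4460318/(603/(-525)) - 922618/((-516*(-117))) = -4460318/(603*(-1/525)) - 922618/60372 = -4460318/(-201/175) - 922618*1/60372 = -4460318*(-175/201) - 461309/30186 = 780555650/201 - 461309/30186 = 7853920042597/2022462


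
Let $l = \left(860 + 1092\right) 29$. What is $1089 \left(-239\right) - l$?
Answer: $-316879$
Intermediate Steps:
$l = 56608$ ($l = 1952 \cdot 29 = 56608$)
$1089 \left(-239\right) - l = 1089 \left(-239\right) - 56608 = -260271 - 56608 = -316879$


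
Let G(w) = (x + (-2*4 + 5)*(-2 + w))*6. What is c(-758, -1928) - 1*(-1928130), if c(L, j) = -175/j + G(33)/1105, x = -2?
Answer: 821552874323/426088 ≈ 1.9281e+6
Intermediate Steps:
G(w) = 24 - 18*w (G(w) = (-2 + (-2*4 + 5)*(-2 + w))*6 = (-2 + (-8 + 5)*(-2 + w))*6 = (-2 - 3*(-2 + w))*6 = (-2 + (6 - 3*w))*6 = (4 - 3*w)*6 = 24 - 18*w)
c(L, j) = -114/221 - 175/j (c(L, j) = -175/j + (24 - 18*33)/1105 = -175/j + (24 - 594)*(1/1105) = -175/j - 570*1/1105 = -175/j - 114/221 = -114/221 - 175/j)
c(-758, -1928) - 1*(-1928130) = (-114/221 - 175/(-1928)) - 1*(-1928130) = (-114/221 - 175*(-1/1928)) + 1928130 = (-114/221 + 175/1928) + 1928130 = -181117/426088 + 1928130 = 821552874323/426088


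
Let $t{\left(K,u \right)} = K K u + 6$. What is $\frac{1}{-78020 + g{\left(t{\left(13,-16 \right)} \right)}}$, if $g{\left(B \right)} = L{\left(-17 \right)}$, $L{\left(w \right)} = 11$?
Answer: $- \frac{1}{78009} \approx -1.2819 \cdot 10^{-5}$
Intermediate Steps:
$t{\left(K,u \right)} = 6 + u K^{2}$ ($t{\left(K,u \right)} = K^{2} u + 6 = u K^{2} + 6 = 6 + u K^{2}$)
$g{\left(B \right)} = 11$
$\frac{1}{-78020 + g{\left(t{\left(13,-16 \right)} \right)}} = \frac{1}{-78020 + 11} = \frac{1}{-78009} = - \frac{1}{78009}$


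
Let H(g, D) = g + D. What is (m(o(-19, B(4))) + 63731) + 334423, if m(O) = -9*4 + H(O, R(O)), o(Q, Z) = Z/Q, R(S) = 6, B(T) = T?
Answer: 7564352/19 ≈ 3.9812e+5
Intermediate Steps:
H(g, D) = D + g
m(O) = -30 + O (m(O) = -9*4 + (6 + O) = -36 + (6 + O) = -30 + O)
(m(o(-19, B(4))) + 63731) + 334423 = ((-30 + 4/(-19)) + 63731) + 334423 = ((-30 + 4*(-1/19)) + 63731) + 334423 = ((-30 - 4/19) + 63731) + 334423 = (-574/19 + 63731) + 334423 = 1210315/19 + 334423 = 7564352/19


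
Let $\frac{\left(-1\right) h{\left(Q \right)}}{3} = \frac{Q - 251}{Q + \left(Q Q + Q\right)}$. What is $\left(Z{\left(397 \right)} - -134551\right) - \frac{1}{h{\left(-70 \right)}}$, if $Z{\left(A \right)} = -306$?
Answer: $\frac{129273175}{963} \approx 1.3424 \cdot 10^{5}$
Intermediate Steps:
$h{\left(Q \right)} = - \frac{3 \left(-251 + Q\right)}{Q^{2} + 2 Q}$ ($h{\left(Q \right)} = - 3 \frac{Q - 251}{Q + \left(Q Q + Q\right)} = - 3 \frac{-251 + Q}{Q + \left(Q^{2} + Q\right)} = - 3 \frac{-251 + Q}{Q + \left(Q + Q^{2}\right)} = - 3 \frac{-251 + Q}{Q^{2} + 2 Q} = - \frac{3 \left(-251 + Q\right)}{Q^{2} + 2 Q}$)
$\left(Z{\left(397 \right)} - -134551\right) - \frac{1}{h{\left(-70 \right)}} = \left(-306 - -134551\right) - \frac{1}{3 \frac{1}{-70} \frac{1}{2 - 70} \left(251 - -70\right)} = \left(-306 + 134551\right) - \frac{1}{3 \left(- \frac{1}{70}\right) \frac{1}{-68} \left(251 + 70\right)} = 134245 - \frac{1}{3 \left(- \frac{1}{70}\right) \left(- \frac{1}{68}\right) 321} = 134245 - \frac{1}{\frac{963}{4760}} = 134245 - \frac{4760}{963} = \frac{129273175}{963}$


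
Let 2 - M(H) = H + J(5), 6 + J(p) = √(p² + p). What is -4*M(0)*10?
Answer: -320 + 40*√30 ≈ -100.91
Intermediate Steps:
J(p) = -6 + √(p + p²) (J(p) = -6 + √(p² + p) = -6 + √(p + p²))
M(H) = 8 - H - √30 (M(H) = 2 - (H + (-6 + √(5*(1 + 5)))) = 2 - (H + (-6 + √(5*6))) = 2 - (H + (-6 + √30)) = 2 - (-6 + H + √30) = 2 + (6 - H - √30) = 8 - H - √30)
-4*M(0)*10 = -4*(8 - 1*0 - √30)*10 = -4*(8 + 0 - √30)*10 = -4*(8 - √30)*10 = (-32 + 4*√30)*10 = -320 + 40*√30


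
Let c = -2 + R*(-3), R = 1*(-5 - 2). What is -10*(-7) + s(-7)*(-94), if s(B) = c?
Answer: -1716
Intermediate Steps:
R = -7 (R = 1*(-7) = -7)
c = 19 (c = -2 - 7*(-3) = -2 + 21 = 19)
s(B) = 19
-10*(-7) + s(-7)*(-94) = -10*(-7) + 19*(-94) = 70 - 1786 = -1716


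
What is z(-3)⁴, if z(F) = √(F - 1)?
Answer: 16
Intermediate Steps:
z(F) = √(-1 + F)
z(-3)⁴ = (√(-1 - 3))⁴ = (√(-4))⁴ = (2*I)⁴ = 16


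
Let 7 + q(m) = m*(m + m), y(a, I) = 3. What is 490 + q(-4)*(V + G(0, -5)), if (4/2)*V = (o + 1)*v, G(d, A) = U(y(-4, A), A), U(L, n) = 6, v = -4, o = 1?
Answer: 540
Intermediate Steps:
q(m) = -7 + 2*m**2 (q(m) = -7 + m*(m + m) = -7 + m*(2*m) = -7 + 2*m**2)
G(d, A) = 6
V = -4 (V = ((1 + 1)*(-4))/2 = (2*(-4))/2 = (1/2)*(-8) = -4)
490 + q(-4)*(V + G(0, -5)) = 490 + (-7 + 2*(-4)**2)*(-4 + 6) = 490 + (-7 + 2*16)*2 = 490 + (-7 + 32)*2 = 490 + 25*2 = 490 + 50 = 540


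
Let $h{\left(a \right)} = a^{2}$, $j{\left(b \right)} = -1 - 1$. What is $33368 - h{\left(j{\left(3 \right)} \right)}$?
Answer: $33364$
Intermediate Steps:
$j{\left(b \right)} = -2$
$33368 - h{\left(j{\left(3 \right)} \right)} = 33368 - \left(-2\right)^{2} = 33368 - 4 = 33364$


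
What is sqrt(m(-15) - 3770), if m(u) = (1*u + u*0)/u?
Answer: I*sqrt(3769) ≈ 61.392*I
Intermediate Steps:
m(u) = 1 (m(u) = (u + 0)/u = u/u = 1)
sqrt(m(-15) - 3770) = sqrt(1 - 3770) = sqrt(-3769) = I*sqrt(3769)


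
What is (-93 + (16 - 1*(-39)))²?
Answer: 1444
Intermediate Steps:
(-93 + (16 - 1*(-39)))² = (-93 + (16 + 39))² = (-93 + 55)² = (-38)² = 1444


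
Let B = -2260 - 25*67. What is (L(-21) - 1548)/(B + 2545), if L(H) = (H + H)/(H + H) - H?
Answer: 763/695 ≈ 1.0978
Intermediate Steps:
L(H) = 1 - H (L(H) = (2*H)/((2*H)) - H = (2*H)*(1/(2*H)) - H = 1 - H)
B = -3935 (B = -2260 - 1*1675 = -2260 - 1675 = -3935)
(L(-21) - 1548)/(B + 2545) = ((1 - 1*(-21)) - 1548)/(-3935 + 2545) = ((1 + 21) - 1548)/(-1390) = (22 - 1548)*(-1/1390) = -1526*(-1/1390) = 763/695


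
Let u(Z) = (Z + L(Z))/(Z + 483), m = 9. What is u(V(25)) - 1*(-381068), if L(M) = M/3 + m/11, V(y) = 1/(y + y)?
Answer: 303704719238/796983 ≈ 3.8107e+5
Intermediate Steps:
V(y) = 1/(2*y)
L(M) = 9/11 + M/3 (L(M) = M/3 + 9/11 = 9/11 + M/3)
u(Z) = (9/11 + 4*Z/3)/(483 + Z) (u(Z) = (Z + (9/11 + Z/3))/(Z + 483) = (9/11 + 4*Z/3)/(483 + Z))
u(V(25)) - 1*(-381068) = (27 + 44*((1/2)/25))/(33*(483 + (1/2)/25)) - 1*(-381068) = (27 + 44*((1/2)*(1/25)))/(33*(483 + (1/2)*(1/25))) + 381068 = (27 + 44*(1/50))/(33*(483 + 1/50)) + 381068 = (27 + 22/25)/(33*(24151/50)) + 381068 = (1/33)*(50/24151)*(697/25) + 381068 = 1394/796983 + 381068 = 303704719238/796983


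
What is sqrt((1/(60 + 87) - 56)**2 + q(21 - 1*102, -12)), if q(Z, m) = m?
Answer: sqrt(67490053)/147 ≈ 55.886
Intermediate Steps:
sqrt((1/(60 + 87) - 56)**2 + q(21 - 1*102, -12)) = sqrt((1/(60 + 87) - 56)**2 - 12) = sqrt((1/147 - 56)**2 - 12) = sqrt((-8231/147)**2 - 12) = sqrt(67749361/21609 - 12) = sqrt(67490053/21609) = sqrt(67490053)/147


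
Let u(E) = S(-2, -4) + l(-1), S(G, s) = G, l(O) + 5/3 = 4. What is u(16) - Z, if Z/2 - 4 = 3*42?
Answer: -779/3 ≈ -259.67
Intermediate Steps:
l(O) = 7/3 (l(O) = -5/3 + 4 = 7/3)
u(E) = ⅓ (u(E) = -2 + 7/3 = ⅓)
Z = 260 (Z = 8 + 2*(3*42) = 8 + 2*126 = 8 + 252 = 260)
u(16) - Z = ⅓ - 1*260 = ⅓ - 260 = -779/3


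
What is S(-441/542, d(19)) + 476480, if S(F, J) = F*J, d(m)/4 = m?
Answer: 129109322/271 ≈ 4.7642e+5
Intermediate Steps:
d(m) = 4*m
S(-441/542, d(19)) + 476480 = (-441/542)*(4*19) + 476480 = -441*1/542*76 + 476480 = -441/542*76 + 476480 = -16758/271 + 476480 = 129109322/271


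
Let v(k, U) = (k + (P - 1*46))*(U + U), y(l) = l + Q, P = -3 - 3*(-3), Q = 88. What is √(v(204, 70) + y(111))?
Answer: √23159 ≈ 152.18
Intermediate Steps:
P = 6 (P = -3 + 9 = 6)
y(l) = 88 + l (y(l) = l + 88 = 88 + l)
v(k, U) = 2*U*(-40 + k) (v(k, U) = (k + (6 - 1*46))*(U + U) = (k + (6 - 46))*(2*U) = (k - 40)*(2*U) = (-40 + k)*(2*U) = 2*U*(-40 + k))
√(v(204, 70) + y(111)) = √(2*70*(-40 + 204) + (88 + 111)) = √(2*70*164 + 199) = √(22960 + 199) = √23159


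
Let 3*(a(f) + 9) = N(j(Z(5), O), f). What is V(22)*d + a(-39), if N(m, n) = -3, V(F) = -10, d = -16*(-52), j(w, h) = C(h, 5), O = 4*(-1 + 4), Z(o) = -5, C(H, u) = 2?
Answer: -8330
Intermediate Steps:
O = 12 (O = 4*3 = 12)
j(w, h) = 2
d = 832
a(f) = -10 (a(f) = -9 + (⅓)*(-3) = -9 - 1 = -10)
V(22)*d + a(-39) = -10*832 - 10 = -8320 - 10 = -8330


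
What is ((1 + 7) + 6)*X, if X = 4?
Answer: 56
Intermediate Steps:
((1 + 7) + 6)*X = ((1 + 7) + 6)*4 = (8 + 6)*4 = 14*4 = 56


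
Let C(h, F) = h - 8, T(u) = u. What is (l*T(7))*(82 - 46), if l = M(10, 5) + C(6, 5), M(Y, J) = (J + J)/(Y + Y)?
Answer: -378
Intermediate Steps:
C(h, F) = -8 + h
M(Y, J) = J/Y (M(Y, J) = (2*J)/((2*Y)) = (2*J)*(1/(2*Y)) = J/Y)
l = -3/2 (l = 5/10 + (-8 + 6) = 5*(1/10) - 2 = 1/2 - 2 = -3/2 ≈ -1.5000)
(l*T(7))*(82 - 46) = (-3/2*7)*(82 - 46) = -21/2*36 = -378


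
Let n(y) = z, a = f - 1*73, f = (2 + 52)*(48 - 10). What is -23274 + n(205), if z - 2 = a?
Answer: -21293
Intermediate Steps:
f = 2052 (f = 54*38 = 2052)
a = 1979 (a = 2052 - 1*73 = 2052 - 73 = 1979)
z = 1981 (z = 2 + 1979 = 1981)
n(y) = 1981
-23274 + n(205) = -23274 + 1981 = -21293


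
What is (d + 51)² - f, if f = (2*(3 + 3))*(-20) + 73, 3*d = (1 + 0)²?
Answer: 25219/9 ≈ 2802.1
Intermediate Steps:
d = ⅓ (d = (1 + 0)²/3 = (⅓)*1² = (⅓)*1 = ⅓ ≈ 0.33333)
f = -167 (f = (2*6)*(-20) + 73 = 12*(-20) + 73 = -240 + 73 = -167)
(d + 51)² - f = (⅓ + 51)² - 1*(-167) = (154/3)² + 167 = 23716/9 + 167 = 25219/9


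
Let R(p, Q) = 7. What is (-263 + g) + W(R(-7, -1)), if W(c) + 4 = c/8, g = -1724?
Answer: -15921/8 ≈ -1990.1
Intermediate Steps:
W(c) = -4 + c/8
(-263 + g) + W(R(-7, -1)) = (-263 - 1724) + (-4 + (1/8)*7) = -1987 + (-4 + 7/8) = -1987 - 25/8 = -15921/8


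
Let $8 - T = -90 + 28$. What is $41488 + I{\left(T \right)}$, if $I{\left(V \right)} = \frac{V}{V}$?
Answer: $41489$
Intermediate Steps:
$T = 70$ ($T = 8 - \left(-90 + 28\right) = 8 - -62 = 8 + 62 = 70$)
$I{\left(V \right)} = 1$
$41488 + I{\left(T \right)} = 41488 + 1 = 41489$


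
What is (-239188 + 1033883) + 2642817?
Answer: 3437512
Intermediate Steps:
(-239188 + 1033883) + 2642817 = 794695 + 2642817 = 3437512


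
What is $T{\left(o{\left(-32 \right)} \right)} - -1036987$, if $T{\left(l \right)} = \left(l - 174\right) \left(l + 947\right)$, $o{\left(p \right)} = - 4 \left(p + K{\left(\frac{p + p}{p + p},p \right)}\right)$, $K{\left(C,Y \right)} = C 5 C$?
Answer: $967357$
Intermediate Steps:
$K{\left(C,Y \right)} = 5 C^{2}$
$o{\left(p \right)} = -20 - 4 p$ ($o{\left(p \right)} = - 4 \left(p + 5 \left(\frac{p + p}{p + p}\right)^{2}\right) = - 4 \left(p + 5 \left(\frac{2 p}{2 p}\right)^{2}\right) = - 4 \left(p + 5 \left(2 p \frac{1}{2 p}\right)^{2}\right) = - 4 \left(p + 5 \cdot 1^{2}\right) = - 4 \left(p + 5 \cdot 1\right) = - 4 \left(p + 5\right) = - 4 \left(5 + p\right) = -20 - 4 p$)
$T{\left(l \right)} = \left(-174 + l\right) \left(947 + l\right)$
$T{\left(o{\left(-32 \right)} \right)} - -1036987 = \left(-164778 + \left(-20 - -128\right)^{2} + 773 \left(-20 - -128\right)\right) - -1036987 = \left(-164778 + \left(-20 + 128\right)^{2} + 773 \left(-20 + 128\right)\right) + 1036987 = \left(-164778 + 108^{2} + 773 \cdot 108\right) + 1036987 = \left(-164778 + 11664 + 83484\right) + 1036987 = -69630 + 1036987 = 967357$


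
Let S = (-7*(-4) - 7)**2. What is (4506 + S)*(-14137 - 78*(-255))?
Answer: 28460091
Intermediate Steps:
S = 441 (S = (28 - 7)**2 = 21**2 = 441)
(4506 + S)*(-14137 - 78*(-255)) = (4506 + 441)*(-14137 - 78*(-255)) = 4947*(-14137 + 19890) = 4947*5753 = 28460091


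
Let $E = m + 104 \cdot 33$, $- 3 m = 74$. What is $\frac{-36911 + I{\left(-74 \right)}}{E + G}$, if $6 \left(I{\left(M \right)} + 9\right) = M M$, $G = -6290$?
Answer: $\frac{54011}{4324} \approx 12.491$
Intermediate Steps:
$m = - \frac{74}{3}$ ($m = \left(- \frac{1}{3}\right) 74 = - \frac{74}{3} \approx -24.667$)
$I{\left(M \right)} = -9 + \frac{M^{2}}{6}$ ($I{\left(M \right)} = -9 + \frac{M M}{6} = -9 + \frac{M^{2}}{6}$)
$E = \frac{10222}{3}$ ($E = - \frac{74}{3} + 104 \cdot 33 = - \frac{74}{3} + 3432 = \frac{10222}{3} \approx 3407.3$)
$\frac{-36911 + I{\left(-74 \right)}}{E + G} = \frac{-36911 - \left(9 - \frac{\left(-74\right)^{2}}{6}\right)}{\frac{10222}{3} - 6290} = \frac{-36911 + \left(-9 + \frac{1}{6} \cdot 5476\right)}{- \frac{8648}{3}} = \left(-36911 + \left(-9 + \frac{2738}{3}\right)\right) \left(- \frac{3}{8648}\right) = \left(-36911 + \frac{2711}{3}\right) \left(- \frac{3}{8648}\right) = \left(- \frac{108022}{3}\right) \left(- \frac{3}{8648}\right) = \frac{54011}{4324}$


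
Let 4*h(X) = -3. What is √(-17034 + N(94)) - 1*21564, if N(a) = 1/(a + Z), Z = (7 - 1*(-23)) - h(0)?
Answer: -21564 + I*√4241481038/499 ≈ -21564.0 + 130.51*I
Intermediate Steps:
h(X) = -¾ (h(X) = (¼)*(-3) = -¾)
Z = 123/4 (Z = (7 - 1*(-23)) - 1*(-¾) = (7 + 23) + ¾ = 30 + ¾ = 123/4 ≈ 30.750)
N(a) = 1/(123/4 + a) (N(a) = 1/(a + 123/4) = 1/(123/4 + a))
√(-17034 + N(94)) - 1*21564 = √(-17034 + 4/(123 + 4*94)) - 1*21564 = √(-17034 + 4/(123 + 376)) - 21564 = √(-17034 + 4/499) - 21564 = √(-8499962/499) - 21564 = I*√4241481038/499 - 21564 = -21564 + I*√4241481038/499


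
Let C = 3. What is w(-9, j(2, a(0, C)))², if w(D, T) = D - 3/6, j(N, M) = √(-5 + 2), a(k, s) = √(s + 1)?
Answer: 361/4 ≈ 90.250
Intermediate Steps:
a(k, s) = √(1 + s)
j(N, M) = I*√3 (j(N, M) = √(-3) = I*√3)
w(D, T) = -½ + D (w(D, T) = D - 3*⅙ = D - ½ = -½ + D)
w(-9, j(2, a(0, C)))² = (-½ - 9)² = (-19/2)² = 361/4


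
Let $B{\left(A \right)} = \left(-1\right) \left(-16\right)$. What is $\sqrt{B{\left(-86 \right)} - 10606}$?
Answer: $i \sqrt{10590} \approx 102.91 i$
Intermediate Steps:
$B{\left(A \right)} = 16$
$\sqrt{B{\left(-86 \right)} - 10606} = \sqrt{16 - 10606} = \sqrt{-10590} = i \sqrt{10590}$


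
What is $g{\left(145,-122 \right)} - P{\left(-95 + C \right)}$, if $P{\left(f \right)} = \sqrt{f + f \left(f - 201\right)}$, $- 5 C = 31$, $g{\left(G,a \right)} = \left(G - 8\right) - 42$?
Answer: $95 - \frac{2 \sqrt{190509}}{5} \approx -79.589$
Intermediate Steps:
$g{\left(G,a \right)} = -50 + G$ ($g{\left(G,a \right)} = \left(-8 + G\right) - 42 = -50 + G$)
$C = - \frac{31}{5}$ ($C = \left(- \frac{1}{5}\right) 31 = - \frac{31}{5} \approx -6.2$)
$P{\left(f \right)} = \sqrt{f + f \left(-201 + f\right)}$
$g{\left(145,-122 \right)} - P{\left(-95 + C \right)} = \left(-50 + 145\right) - \sqrt{\left(-95 - \frac{31}{5}\right) \left(-200 - \frac{506}{5}\right)} = 95 - \sqrt{- \frac{506 \left(-200 - \frac{506}{5}\right)}{5}} = 95 - \sqrt{\left(- \frac{506}{5}\right) \left(- \frac{1506}{5}\right)} = 95 - \sqrt{\frac{762036}{25}} = 95 - \frac{2 \sqrt{190509}}{5}$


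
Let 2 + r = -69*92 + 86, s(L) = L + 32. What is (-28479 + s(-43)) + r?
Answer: -34754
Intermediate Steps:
s(L) = 32 + L
r = -6264 (r = -2 + (-69*92 + 86) = -2 + (-6348 + 86) = -2 - 6262 = -6264)
(-28479 + s(-43)) + r = (-28479 + (32 - 43)) - 6264 = (-28479 - 11) - 6264 = -28490 - 6264 = -34754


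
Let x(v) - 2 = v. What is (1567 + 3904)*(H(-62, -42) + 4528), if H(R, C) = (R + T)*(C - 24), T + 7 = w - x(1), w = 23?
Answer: 42465902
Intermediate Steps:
x(v) = 2 + v
T = 13 (T = -7 + (23 - (2 + 1)) = -7 + (23 - 1*3) = -7 + (23 - 3) = -7 + 20 = 13)
H(R, C) = (-24 + C)*(13 + R) (H(R, C) = (R + 13)*(C - 24) = (13 + R)*(-24 + C) = (-24 + C)*(13 + R))
(1567 + 3904)*(H(-62, -42) + 4528) = (1567 + 3904)*((-312 - 24*(-62) + 13*(-42) - 42*(-62)) + 4528) = 5471*((-312 + 1488 - 546 + 2604) + 4528) = 5471*(3234 + 4528) = 5471*7762 = 42465902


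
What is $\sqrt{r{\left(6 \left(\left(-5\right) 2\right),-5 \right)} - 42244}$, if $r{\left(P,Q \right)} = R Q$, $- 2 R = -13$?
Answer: $\frac{i \sqrt{169106}}{2} \approx 205.61 i$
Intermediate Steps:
$R = \frac{13}{2}$ ($R = \left(- \frac{1}{2}\right) \left(-13\right) = \frac{13}{2} \approx 6.5$)
$r{\left(P,Q \right)} = \frac{13 Q}{2}$
$\sqrt{r{\left(6 \left(\left(-5\right) 2\right),-5 \right)} - 42244} = \sqrt{\frac{13}{2} \left(-5\right) - 42244} = \sqrt{- \frac{65}{2} - 42244} = \sqrt{- \frac{84553}{2}} = \frac{i \sqrt{169106}}{2}$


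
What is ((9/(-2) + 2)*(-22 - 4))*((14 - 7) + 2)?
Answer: 585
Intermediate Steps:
((9/(-2) + 2)*(-22 - 4))*((14 - 7) + 2) = ((9*(-1/2) + 2)*(-26))*(7 + 2) = ((-9/2 + 2)*(-26))*9 = -5/2*(-26)*9 = 65*9 = 585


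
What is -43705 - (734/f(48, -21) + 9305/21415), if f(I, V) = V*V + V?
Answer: -39311550821/899430 ≈ -43707.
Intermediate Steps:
f(I, V) = V + V² (f(I, V) = V² + V = V + V²)
-43705 - (734/f(48, -21) + 9305/21415) = -43705 - (734/((-21*(1 - 21))) + 9305/21415) = -43705 - (734/((-21*(-20))) + 9305*(1/21415)) = -43705 - (734/420 + 1861/4283) = -43705 - (734*(1/420) + 1861/4283) = -43705 - (367/210 + 1861/4283) = -43705 - 1*1962671/899430 = -43705 - 1962671/899430 = -39311550821/899430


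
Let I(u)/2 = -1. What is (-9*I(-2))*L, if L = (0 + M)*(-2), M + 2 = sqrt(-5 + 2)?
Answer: 72 - 36*I*sqrt(3) ≈ 72.0 - 62.354*I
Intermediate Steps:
M = -2 + I*sqrt(3) (M = -2 + sqrt(-5 + 2) = -2 + sqrt(-3) = -2 + I*sqrt(3) ≈ -2.0 + 1.732*I)
L = 4 - 2*I*sqrt(3) (L = (0 + (-2 + I*sqrt(3)))*(-2) = (-2 + I*sqrt(3))*(-2) = 4 - 2*I*sqrt(3) ≈ 4.0 - 3.4641*I)
I(u) = -2 (I(u) = 2*(-1) = -2)
(-9*I(-2))*L = (-9*(-2))*(4 - 2*I*sqrt(3)) = 18*(4 - 2*I*sqrt(3)) = 72 - 36*I*sqrt(3)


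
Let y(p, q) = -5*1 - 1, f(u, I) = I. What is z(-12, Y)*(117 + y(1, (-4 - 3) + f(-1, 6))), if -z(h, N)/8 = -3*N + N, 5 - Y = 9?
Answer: -7104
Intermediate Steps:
Y = -4 (Y = 5 - 1*9 = 5 - 9 = -4)
y(p, q) = -6 (y(p, q) = -5 - 1 = -6)
z(h, N) = 16*N (z(h, N) = -8*(-3*N + N) = -(-16)*N = 16*N)
z(-12, Y)*(117 + y(1, (-4 - 3) + f(-1, 6))) = (16*(-4))*(117 - 6) = -64*111 = -7104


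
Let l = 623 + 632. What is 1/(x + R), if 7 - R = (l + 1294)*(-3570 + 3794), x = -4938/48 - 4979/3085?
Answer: -24680/14094093707 ≈ -1.7511e-6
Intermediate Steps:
l = 1255
x = -2578787/24680 (x = -4938*1/48 - 4979*1/3085 = -823/8 - 4979/3085 = -2578787/24680 ≈ -104.49)
R = -570969 (R = 7 - (1255 + 1294)*(-3570 + 3794) = 7 - 2549*224 = 7 - 1*570976 = 7 - 570976 = -570969)
1/(x + R) = 1/(-2578787/24680 - 570969) = 1/(-14094093707/24680) = -24680/14094093707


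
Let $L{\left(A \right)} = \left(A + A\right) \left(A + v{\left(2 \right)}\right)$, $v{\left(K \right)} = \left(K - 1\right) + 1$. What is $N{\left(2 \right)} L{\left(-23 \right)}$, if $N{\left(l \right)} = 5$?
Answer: $4830$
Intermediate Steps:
$v{\left(K \right)} = K$ ($v{\left(K \right)} = \left(-1 + K\right) + 1 = K$)
$L{\left(A \right)} = 2 A \left(2 + A\right)$ ($L{\left(A \right)} = \left(A + A\right) \left(A + 2\right) = 2 A \left(2 + A\right)$)
$N{\left(2 \right)} L{\left(-23 \right)} = 5 \cdot 2 \left(-23\right) \left(2 - 23\right) = 5 \cdot 2 \left(-23\right) \left(-21\right) = 5 \cdot 966 = 4830$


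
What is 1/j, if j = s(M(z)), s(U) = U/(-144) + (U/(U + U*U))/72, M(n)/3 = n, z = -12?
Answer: 2520/629 ≈ 4.0064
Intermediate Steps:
M(n) = 3*n
s(U) = -U/144 + U/(72*(U + U²)) (s(U) = U*(-1/144) + (U/(U + U²))*(1/72) = -U/144 + (U/(U + U²))*(1/72) = -U/144 + U/(72*(U + U²)))
j = 629/2520 (j = (2 - 3*(-12) - (3*(-12))²)/(144*(1 + 3*(-12))) = (2 - 1*(-36) - 1*(-36)²)/(144*(1 - 36)) = (1/144)*(2 + 36 - 1*1296)/(-35) = (1/144)*(-1/35)*(2 + 36 - 1296) = (1/144)*(-1/35)*(-1258) = 629/2520 ≈ 0.24960)
1/j = 1/(629/2520) = 2520/629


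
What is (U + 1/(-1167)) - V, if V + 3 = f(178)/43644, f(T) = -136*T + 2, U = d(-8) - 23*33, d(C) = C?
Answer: -2160236773/2829586 ≈ -763.45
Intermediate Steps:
U = -767 (U = -8 - 23*33 = -8 - 759 = -767)
f(T) = 2 - 136*T
V = -77569/21822 (V = -3 + (2 - 136*178)/43644 = -3 + (2 - 24208)*(1/43644) = -3 - 24206*1/43644 = -3 - 12103/21822 = -77569/21822 ≈ -3.5546)
(U + 1/(-1167)) - V = (-767 + 1/(-1167)) - 1*(-77569/21822) = (-767 - 1/1167) + 77569/21822 = -895090/1167 + 77569/21822 = -2160236773/2829586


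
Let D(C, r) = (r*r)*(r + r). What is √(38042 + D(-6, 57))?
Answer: 2*√102107 ≈ 639.08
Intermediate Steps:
D(C, r) = 2*r³ (D(C, r) = r²*(2*r) = 2*r³)
√(38042 + D(-6, 57)) = √(38042 + 2*57³) = √(38042 + 2*185193) = √(38042 + 370386) = √408428 = 2*√102107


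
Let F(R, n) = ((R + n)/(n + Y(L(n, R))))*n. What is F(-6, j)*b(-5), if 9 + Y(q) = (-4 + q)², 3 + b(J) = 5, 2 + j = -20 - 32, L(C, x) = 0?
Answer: -6480/47 ≈ -137.87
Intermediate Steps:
j = -54 (j = -2 + (-20 - 32) = -2 - 52 = -54)
b(J) = 2 (b(J) = -3 + 5 = 2)
Y(q) = -9 + (-4 + q)²
F(R, n) = n*(R + n)/(7 + n) (F(R, n) = ((R + n)/(n + (-9 + (-4 + 0)²)))*n = ((R + n)/(n + (-9 + (-4)²)))*n = ((R + n)/(n + (-9 + 16)))*n = ((R + n)/(n + 7))*n = ((R + n)/(7 + n))*n = n*(R + n)/(7 + n))
F(-6, j)*b(-5) = -54*(-6 - 54)/(7 - 54)*2 = -54*(-60)/(-47)*2 = -54*(-1/47)*(-60)*2 = -3240/47*2 = -6480/47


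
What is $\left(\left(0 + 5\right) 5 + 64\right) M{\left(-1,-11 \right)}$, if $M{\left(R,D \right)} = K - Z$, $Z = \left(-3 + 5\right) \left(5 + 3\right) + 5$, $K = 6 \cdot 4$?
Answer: $267$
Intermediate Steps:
$K = 24$
$Z = 21$ ($Z = 2 \cdot 8 + 5 = 16 + 5 = 21$)
$M{\left(R,D \right)} = 3$ ($M{\left(R,D \right)} = 24 - 21 = 3$)
$\left(\left(0 + 5\right) 5 + 64\right) M{\left(-1,-11 \right)} = \left(\left(0 + 5\right) 5 + 64\right) 3 = \left(5 \cdot 5 + 64\right) 3 = \left(25 + 64\right) 3 = 89 \cdot 3 = 267$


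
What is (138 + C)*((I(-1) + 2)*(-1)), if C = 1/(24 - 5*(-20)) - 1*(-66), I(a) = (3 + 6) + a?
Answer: -126485/62 ≈ -2040.1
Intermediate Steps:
I(a) = 9 + a
C = 8185/124 (C = 1/(24 + 100) + 66 = 1/124 + 66 = 8185/124 ≈ 66.008)
(138 + C)*((I(-1) + 2)*(-1)) = (138 + 8185/124)*(((9 - 1) + 2)*(-1)) = 25297*((8 + 2)*(-1))/124 = 25297*(10*(-1))/124 = (25297/124)*(-10) = -126485/62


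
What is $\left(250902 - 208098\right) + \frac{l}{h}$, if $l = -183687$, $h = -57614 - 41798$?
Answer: $\frac{4255414935}{99412} \approx 42806.0$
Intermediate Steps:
$h = -99412$
$\left(250902 - 208098\right) + \frac{l}{h} = \left(250902 - 208098\right) - \frac{183687}{-99412} = 42804 - - \frac{183687}{99412} = 42804 + \frac{183687}{99412} = \frac{4255414935}{99412}$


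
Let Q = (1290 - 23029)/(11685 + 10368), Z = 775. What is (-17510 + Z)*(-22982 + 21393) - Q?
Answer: 586431523234/22053 ≈ 2.6592e+7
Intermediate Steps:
Q = -21739/22053 ≈ -0.98576
(-17510 + Z)*(-22982 + 21393) - Q = (-17510 + 775)*(-22982 + 21393) - 1*(-21739/22053) = -16735*(-1589) + 21739/22053 = 26591915 + 21739/22053 = 586431523234/22053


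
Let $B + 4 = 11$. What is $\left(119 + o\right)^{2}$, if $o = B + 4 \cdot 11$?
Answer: $28900$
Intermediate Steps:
$B = 7$ ($B = -4 + 11 = 7$)
$o = 51$ ($o = 7 + 4 \cdot 11 = 7 + 44 = 51$)
$\left(119 + o\right)^{2} = \left(119 + 51\right)^{2} = 170^{2} = 28900$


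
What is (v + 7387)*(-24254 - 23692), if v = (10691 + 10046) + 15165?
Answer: -2075534394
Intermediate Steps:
v = 35902 (v = 20737 + 15165 = 35902)
(v + 7387)*(-24254 - 23692) = (35902 + 7387)*(-24254 - 23692) = 43289*(-47946) = -2075534394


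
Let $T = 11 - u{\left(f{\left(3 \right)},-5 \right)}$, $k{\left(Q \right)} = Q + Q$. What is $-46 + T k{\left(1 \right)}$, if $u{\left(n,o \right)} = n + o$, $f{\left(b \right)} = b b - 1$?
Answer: $-30$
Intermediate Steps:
$f{\left(b \right)} = -1 + b^{2}$ ($f{\left(b \right)} = b^{2} - 1 = -1 + b^{2}$)
$k{\left(Q \right)} = 2 Q$
$T = 8$ ($T = 11 - \left(\left(-1 + 3^{2}\right) - 5\right) = 11 - \left(\left(-1 + 9\right) - 5\right) = 11 - \left(8 - 5\right) = 11 - 3 = 8$)
$-46 + T k{\left(1 \right)} = -46 + 8 \cdot 2 \cdot 1 = -46 + 8 \cdot 2 = -46 + 16 = -30$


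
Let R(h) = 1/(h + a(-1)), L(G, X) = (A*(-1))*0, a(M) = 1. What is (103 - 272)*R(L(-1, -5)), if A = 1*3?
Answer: -169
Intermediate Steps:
A = 3
L(G, X) = 0 (L(G, X) = (3*(-1))*0 = -3*0 = 0)
R(h) = 1/(1 + h) (R(h) = 1/(h + 1) = 1/(1 + h))
(103 - 272)*R(L(-1, -5)) = (103 - 272)/(1 + 0) = -169/1 = -169*1 = -169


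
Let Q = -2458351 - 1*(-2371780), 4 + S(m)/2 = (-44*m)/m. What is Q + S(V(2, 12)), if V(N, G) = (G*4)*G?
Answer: -86667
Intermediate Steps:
V(N, G) = 4*G² (V(N, G) = (4*G)*G = 4*G²)
S(m) = -96 (S(m) = -8 + 2*((-44*m)/m) = -8 + 2*(-44) = -8 - 88 = -96)
Q = -86571 (Q = -2458351 + 2371780 = -86571)
Q + S(V(2, 12)) = -86571 - 96 = -86667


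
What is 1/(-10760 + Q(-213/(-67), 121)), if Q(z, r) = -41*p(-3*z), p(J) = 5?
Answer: -1/10965 ≈ -9.1199e-5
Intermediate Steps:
Q(z, r) = -205 (Q(z, r) = -41*5 = -205)
1/(-10760 + Q(-213/(-67), 121)) = 1/(-10760 - 205) = 1/(-10965) = -1/10965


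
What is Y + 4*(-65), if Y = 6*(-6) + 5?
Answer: -291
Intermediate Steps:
Y = -31 (Y = -36 + 5 = -31)
Y + 4*(-65) = -31 + 4*(-65) = -31 - 260 = -291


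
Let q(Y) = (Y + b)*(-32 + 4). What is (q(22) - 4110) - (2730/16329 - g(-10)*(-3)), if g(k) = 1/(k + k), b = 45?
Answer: -651637831/108860 ≈ -5986.0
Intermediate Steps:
g(k) = 1/(2*k)
q(Y) = -1260 - 28*Y (q(Y) = (Y + 45)*(-32 + 4) = (45 + Y)*(-28) = -1260 - 28*Y)
(q(22) - 4110) - (2730/16329 - g(-10)*(-3)) = ((-1260 - 28*22) - 4110) - (2730/16329 - (1/2)/(-10)*(-3)) = ((-1260 - 616) - 4110) - (2730*(1/16329) - (1/2)*(-1/10)*(-3)) = (-1876 - 4110) - (910/5443 - (-1)*(-3)/20) = -5986 - (910/5443 - 1*3/20) = -5986 - (910/5443 - 3/20) = -5986 - 1*1871/108860 = -5986 - 1871/108860 = -651637831/108860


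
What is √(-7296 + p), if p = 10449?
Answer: √3153 ≈ 56.152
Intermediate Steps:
√(-7296 + p) = √(-7296 + 10449) = √3153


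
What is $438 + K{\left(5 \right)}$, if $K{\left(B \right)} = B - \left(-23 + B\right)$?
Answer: $461$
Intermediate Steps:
$K{\left(B \right)} = 23$
$438 + K{\left(5 \right)} = 438 + 23 = 461$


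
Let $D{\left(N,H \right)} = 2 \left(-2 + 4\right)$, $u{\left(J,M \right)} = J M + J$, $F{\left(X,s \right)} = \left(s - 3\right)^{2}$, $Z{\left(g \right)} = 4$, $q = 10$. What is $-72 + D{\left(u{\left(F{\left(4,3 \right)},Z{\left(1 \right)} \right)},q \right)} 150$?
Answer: $528$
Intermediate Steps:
$F{\left(X,s \right)} = \left(-3 + s\right)^{2}$
$u{\left(J,M \right)} = J + J M$
$D{\left(N,H \right)} = 4$ ($D{\left(N,H \right)} = 2 \cdot 2 = 4$)
$-72 + D{\left(u{\left(F{\left(4,3 \right)},Z{\left(1 \right)} \right)},q \right)} 150 = -72 + 4 \cdot 150 = -72 + 600 = 528$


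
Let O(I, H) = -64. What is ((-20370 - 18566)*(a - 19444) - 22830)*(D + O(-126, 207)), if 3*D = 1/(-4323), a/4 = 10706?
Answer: 5767962436570/99 ≈ 5.8262e+10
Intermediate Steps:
a = 42824 (a = 4*10706 = 42824)
D = -1/12969 (D = (⅓)/(-4323) = (⅓)*(-1/4323) = -1/12969 ≈ -7.7107e-5)
((-20370 - 18566)*(a - 19444) - 22830)*(D + O(-126, 207)) = ((-20370 - 18566)*(42824 - 19444) - 22830)*(-1/12969 - 64) = (-38936*23380 - 22830)*(-830017/12969) = (-910323680 - 22830)*(-830017/12969) = -910346510*(-830017/12969) = 5767962436570/99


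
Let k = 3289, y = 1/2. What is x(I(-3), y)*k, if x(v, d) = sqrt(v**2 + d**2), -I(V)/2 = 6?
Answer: 3289*sqrt(577)/2 ≈ 39502.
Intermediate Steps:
y = 1/2 ≈ 0.50000
I(V) = -12 (I(V) = -2*6 = -12)
x(v, d) = sqrt(d**2 + v**2)
x(I(-3), y)*k = sqrt((1/2)**2 + (-12)**2)*3289 = sqrt(1/4 + 144)*3289 = sqrt(577/4)*3289 = (sqrt(577)/2)*3289 = 3289*sqrt(577)/2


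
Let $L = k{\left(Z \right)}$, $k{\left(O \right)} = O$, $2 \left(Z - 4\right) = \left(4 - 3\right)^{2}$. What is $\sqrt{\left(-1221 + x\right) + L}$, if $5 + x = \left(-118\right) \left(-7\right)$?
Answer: $\frac{i \sqrt{1582}}{2} \approx 19.887 i$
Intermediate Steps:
$Z = \frac{9}{2}$ ($Z = 4 + \frac{\left(4 - 3\right)^{2}}{2} = 4 + \frac{1^{2}}{2} = 4 + \frac{1}{2} \cdot 1 = 4 + \frac{1}{2} = \frac{9}{2} \approx 4.5$)
$x = 821$ ($x = -5 - -826 = -5 + 826 = 821$)
$L = \frac{9}{2} \approx 4.5$
$\sqrt{\left(-1221 + x\right) + L} = \sqrt{\left(-1221 + 821\right) + \frac{9}{2}} = \sqrt{-400 + \frac{9}{2}} = \sqrt{- \frac{791}{2}} = \frac{i \sqrt{1582}}{2}$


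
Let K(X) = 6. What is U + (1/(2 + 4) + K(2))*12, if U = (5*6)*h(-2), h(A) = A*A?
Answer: 194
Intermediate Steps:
h(A) = A²
U = 120 (U = (5*6)*(-2)² = 30*4 = 120)
U + (1/(2 + 4) + K(2))*12 = 120 + (1/(2 + 4) + 6)*12 = 120 + (1/6 + 6)*12 = 120 + (⅙ + 6)*12 = 120 + (37/6)*12 = 120 + 74 = 194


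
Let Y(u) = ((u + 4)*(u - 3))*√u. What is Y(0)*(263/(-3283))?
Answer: 0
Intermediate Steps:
Y(u) = √u*(-3 + u)*(4 + u) (Y(u) = ((4 + u)*(-3 + u))*√u = ((-3 + u)*(4 + u))*√u = √u*(-3 + u)*(4 + u))
Y(0)*(263/(-3283)) = (√0*(-12 + 0 + 0²))*(263/(-3283)) = (0*(-12 + 0 + 0))*(263*(-1/3283)) = (0*(-12))*(-263/3283) = 0*(-263/3283) = 0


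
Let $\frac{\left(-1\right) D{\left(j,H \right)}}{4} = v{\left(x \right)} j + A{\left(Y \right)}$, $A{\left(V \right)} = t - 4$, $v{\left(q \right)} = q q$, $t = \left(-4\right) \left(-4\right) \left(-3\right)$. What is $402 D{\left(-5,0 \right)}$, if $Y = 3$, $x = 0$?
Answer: $83616$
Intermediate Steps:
$t = -48$ ($t = 16 \left(-3\right) = -48$)
$v{\left(q \right)} = q^{2}$
$A{\left(V \right)} = -52$ ($A{\left(V \right)} = -48 - 4 = -52$)
$D{\left(j,H \right)} = 208$ ($D{\left(j,H \right)} = - 4 \left(0^{2} j - 52\right) = - 4 \left(0 j - 52\right) = - 4 \left(0 - 52\right) = \left(-4\right) \left(-52\right) = 208$)
$402 D{\left(-5,0 \right)} = 402 \cdot 208 = 83616$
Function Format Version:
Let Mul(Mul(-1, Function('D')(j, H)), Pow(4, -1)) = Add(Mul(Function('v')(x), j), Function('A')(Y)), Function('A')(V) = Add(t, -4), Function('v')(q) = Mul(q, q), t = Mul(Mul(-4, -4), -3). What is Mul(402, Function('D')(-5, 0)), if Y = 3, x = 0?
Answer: 83616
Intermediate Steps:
t = -48 (t = Mul(16, -3) = -48)
Function('v')(q) = Pow(q, 2)
Function('A')(V) = -52 (Function('A')(V) = Add(-48, -4) = -52)
Function('D')(j, H) = 208 (Function('D')(j, H) = Mul(-4, Add(Mul(Pow(0, 2), j), -52)) = Mul(-4, Add(Mul(0, j), -52)) = Mul(-4, Add(0, -52)) = Mul(-4, -52) = 208)
Mul(402, Function('D')(-5, 0)) = Mul(402, 208) = 83616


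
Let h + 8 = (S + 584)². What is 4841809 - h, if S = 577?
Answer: 3493896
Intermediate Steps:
h = 1347913 (h = -8 + (577 + 584)² = -8 + 1161² = -8 + 1347921 = 1347913)
4841809 - h = 4841809 - 1*1347913 = 4841809 - 1347913 = 3493896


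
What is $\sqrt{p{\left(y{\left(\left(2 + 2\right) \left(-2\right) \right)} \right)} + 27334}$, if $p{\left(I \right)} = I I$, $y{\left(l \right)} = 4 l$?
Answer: $\sqrt{28358} \approx 168.4$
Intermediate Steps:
$p{\left(I \right)} = I^{2}$
$\sqrt{p{\left(y{\left(\left(2 + 2\right) \left(-2\right) \right)} \right)} + 27334} = \sqrt{\left(4 \left(2 + 2\right) \left(-2\right)\right)^{2} + 27334} = \sqrt{\left(4 \cdot 4 \left(-2\right)\right)^{2} + 27334} = \sqrt{\left(4 \left(-8\right)\right)^{2} + 27334} = \sqrt{\left(-32\right)^{2} + 27334} = \sqrt{1024 + 27334} = \sqrt{28358}$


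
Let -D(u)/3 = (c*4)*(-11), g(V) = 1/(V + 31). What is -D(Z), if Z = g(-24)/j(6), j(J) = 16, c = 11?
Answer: -1452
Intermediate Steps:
g(V) = 1/(31 + V)
Z = 1/112 (Z = 1/((31 - 24)*16) = (1/16)/7 = (1/7)*(1/16) = 1/112 ≈ 0.0089286)
D(u) = 1452 (D(u) = -3*11*4*(-11) = -132*(-11) = -3*(-484) = 1452)
-D(Z) = -1*1452 = -1452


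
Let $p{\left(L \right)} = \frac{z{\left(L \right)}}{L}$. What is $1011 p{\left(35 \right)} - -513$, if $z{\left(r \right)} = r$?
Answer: $1524$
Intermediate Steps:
$p{\left(L \right)} = 1$ ($p{\left(L \right)} = \frac{L}{L} = 1$)
$1011 p{\left(35 \right)} - -513 = 1011 \cdot 1 - -513 = 1011 + 513 = 1524$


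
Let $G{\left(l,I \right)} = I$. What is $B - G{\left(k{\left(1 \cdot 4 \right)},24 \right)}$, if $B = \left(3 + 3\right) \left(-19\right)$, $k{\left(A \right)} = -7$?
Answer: $-138$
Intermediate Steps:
$B = -114$ ($B = 6 \left(-19\right) = -114$)
$B - G{\left(k{\left(1 \cdot 4 \right)},24 \right)} = -114 - 24 = -138$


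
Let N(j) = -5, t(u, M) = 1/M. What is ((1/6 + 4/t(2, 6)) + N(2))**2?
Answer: 13225/36 ≈ 367.36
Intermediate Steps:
((1/6 + 4/t(2, 6)) + N(2))**2 = ((1/6 + 4/(1/6)) - 5)**2 = ((1*(1/6) + 4/(1/6)) - 5)**2 = ((1/6 + 4*6) - 5)**2 = ((1/6 + 24) - 5)**2 = (145/6 - 5)**2 = (115/6)**2 = 13225/36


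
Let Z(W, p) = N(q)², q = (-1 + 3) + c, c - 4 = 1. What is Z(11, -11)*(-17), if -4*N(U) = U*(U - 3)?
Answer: -833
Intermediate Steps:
c = 5 (c = 4 + 1 = 5)
q = 7 (q = (-1 + 3) + 5 = 2 + 5 = 7)
N(U) = -U*(-3 + U)/4 (N(U) = -U*(U - 3)/4 = -U*(-3 + U)/4)
Z(W, p) = 49 (Z(W, p) = ((¼)*7*(3 - 1*7))² = ((¼)*7*(3 - 7))² = ((¼)*7*(-4))² = (-7)² = 49)
Z(11, -11)*(-17) = 49*(-17) = -833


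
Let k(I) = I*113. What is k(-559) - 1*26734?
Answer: -89901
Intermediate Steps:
k(I) = 113*I
k(-559) - 1*26734 = 113*(-559) - 1*26734 = -63167 - 26734 = -89901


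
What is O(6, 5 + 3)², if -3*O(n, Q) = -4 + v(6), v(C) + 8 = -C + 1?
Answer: 289/9 ≈ 32.111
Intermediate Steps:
v(C) = -7 - C (v(C) = -8 + (-C + 1) = -8 + (1 - C) = -7 - C)
O(n, Q) = 17/3 (O(n, Q) = -(-4 + (-7 - 1*6))/3 = -(-4 + (-7 - 6))/3 = -(-4 - 13)/3 = -⅓*(-17) = 17/3)
O(6, 5 + 3)² = (17/3)² = 289/9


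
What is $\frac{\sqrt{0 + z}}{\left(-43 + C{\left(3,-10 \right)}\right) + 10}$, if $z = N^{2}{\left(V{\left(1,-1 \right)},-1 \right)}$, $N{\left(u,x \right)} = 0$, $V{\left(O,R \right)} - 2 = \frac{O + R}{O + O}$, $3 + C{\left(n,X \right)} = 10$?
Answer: $0$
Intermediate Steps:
$C{\left(n,X \right)} = 7$ ($C{\left(n,X \right)} = -3 + 10 = 7$)
$V{\left(O,R \right)} = 2 + \frac{O + R}{2 O}$ ($V{\left(O,R \right)} = 2 + \frac{O + R}{O + O} = 2 + \frac{O + R}{2 O}$)
$z = 0$ ($z = 0^{2} = 0$)
$\frac{\sqrt{0 + z}}{\left(-43 + C{\left(3,-10 \right)}\right) + 10} = \frac{\sqrt{0 + 0}}{\left(-43 + 7\right) + 10} = \frac{\sqrt{0}}{-36 + 10} = \frac{0}{-26} = 0 \left(- \frac{1}{26}\right) = 0$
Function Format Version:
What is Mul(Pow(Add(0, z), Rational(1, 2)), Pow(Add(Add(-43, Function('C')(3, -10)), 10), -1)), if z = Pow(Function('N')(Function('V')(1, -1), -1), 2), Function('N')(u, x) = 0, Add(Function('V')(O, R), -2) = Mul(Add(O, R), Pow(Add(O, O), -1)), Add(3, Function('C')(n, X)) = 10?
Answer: 0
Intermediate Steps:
Function('C')(n, X) = 7 (Function('C')(n, X) = Add(-3, 10) = 7)
Function('V')(O, R) = Add(2, Mul(Rational(1, 2), Pow(O, -1), Add(O, R))) (Function('V')(O, R) = Add(2, Mul(Add(O, R), Pow(Add(O, O), -1))) = Add(2, Mul(Add(O, R), Pow(Mul(2, O), -1))) = Add(2, Mul(Add(O, R), Mul(Rational(1, 2), Pow(O, -1)))) = Add(2, Mul(Rational(1, 2), Pow(O, -1), Add(O, R))))
z = 0 (z = Pow(0, 2) = 0)
Mul(Pow(Add(0, z), Rational(1, 2)), Pow(Add(Add(-43, Function('C')(3, -10)), 10), -1)) = Mul(Pow(Add(0, 0), Rational(1, 2)), Pow(Add(Add(-43, 7), 10), -1)) = Mul(Pow(0, Rational(1, 2)), Pow(Add(-36, 10), -1)) = Mul(0, Pow(-26, -1)) = Mul(0, Rational(-1, 26)) = 0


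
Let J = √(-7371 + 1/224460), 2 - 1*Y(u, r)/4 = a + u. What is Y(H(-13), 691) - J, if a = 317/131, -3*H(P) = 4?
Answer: 1436/393 - I*√10315774198865/37410 ≈ 3.6539 - 85.854*I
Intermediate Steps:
H(P) = -4/3 (H(P) = -⅓*4 = -4/3)
a = 317/131 (a = 317*(1/131) = 317/131 ≈ 2.4198)
Y(u, r) = -220/131 - 4*u (Y(u, r) = 8 - 4*(317/131 + u) = 8 + (-1268/131 - 4*u) = -220/131 - 4*u)
J = I*√10315774198865/37410 (J = √(-7371 + 1/224460) = √(-1654494659/224460) = I*√10315774198865/37410 ≈ 85.854*I)
Y(H(-13), 691) - J = (-220/131 - 4*(-4/3)) - I*√10315774198865/37410 = (-220/131 + 16/3) - I*√10315774198865/37410 = 1436/393 - I*√10315774198865/37410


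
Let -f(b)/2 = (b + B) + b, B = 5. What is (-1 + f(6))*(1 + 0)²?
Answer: -35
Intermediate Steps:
f(b) = -10 - 4*b (f(b) = -2*((b + 5) + b) = -2*((5 + b) + b) = -2*(5 + 2*b) = -10 - 4*b)
(-1 + f(6))*(1 + 0)² = (-1 + (-10 - 4*6))*(1 + 0)² = (-1 + (-10 - 24))*1² = (-1 - 34)*1 = -35*1 = -35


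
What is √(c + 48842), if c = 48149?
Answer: √96991 ≈ 311.43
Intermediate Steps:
√(c + 48842) = √(48149 + 48842) = √96991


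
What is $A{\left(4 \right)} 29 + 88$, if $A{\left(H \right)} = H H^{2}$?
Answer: $1944$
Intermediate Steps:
$A{\left(H \right)} = H^{3}$
$A{\left(4 \right)} 29 + 88 = 4^{3} \cdot 29 + 88 = 64 \cdot 29 + 88 = 1856 + 88 = 1944$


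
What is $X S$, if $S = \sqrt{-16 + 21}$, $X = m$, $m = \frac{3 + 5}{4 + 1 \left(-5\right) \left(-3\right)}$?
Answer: $\frac{8 \sqrt{5}}{19} \approx 0.9415$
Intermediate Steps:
$m = \frac{8}{19}$ ($m = \frac{8}{4 - -15} = \frac{8}{4 + 15} = \frac{8}{19} \approx 0.42105$)
$X = \frac{8}{19} \approx 0.42105$
$S = \sqrt{5} \approx 2.2361$
$X S = \frac{8 \sqrt{5}}{19}$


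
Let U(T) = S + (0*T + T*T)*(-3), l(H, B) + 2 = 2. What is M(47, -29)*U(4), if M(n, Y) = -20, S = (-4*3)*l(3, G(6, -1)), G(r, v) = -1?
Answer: 960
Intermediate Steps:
l(H, B) = 0 (l(H, B) = -2 + 2 = 0)
S = 0 (S = -4*3*0 = -12*0 = 0)
U(T) = -3*T**2 (U(T) = 0 + (0*T + T*T)*(-3) = 0 + (0 + T**2)*(-3) = 0 + T**2*(-3) = 0 - 3*T**2 = -3*T**2)
M(47, -29)*U(4) = -(-60)*4**2 = -(-60)*16 = -20*(-48) = 960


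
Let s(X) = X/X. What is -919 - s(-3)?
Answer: -920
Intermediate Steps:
s(X) = 1
-919 - s(-3) = -919 - 1*1 = -919 - 1 = -920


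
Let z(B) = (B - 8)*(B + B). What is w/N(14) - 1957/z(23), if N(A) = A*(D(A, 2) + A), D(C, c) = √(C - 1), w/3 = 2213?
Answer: 1407593/42090 - 2213*√13/854 ≈ 24.099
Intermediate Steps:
w = 6639 (w = 3*2213 = 6639)
z(B) = 2*B*(-8 + B) (z(B) = (-8 + B)*(2*B) = 2*B*(-8 + B))
D(C, c) = √(-1 + C)
N(A) = A*(A + √(-1 + A)) (N(A) = A*(√(-1 + A) + A) = A*(A + √(-1 + A)))
w/N(14) - 1957/z(23) = 6639/((14*(14 + √(-1 + 14)))) - 1957*1/(46*(-8 + 23)) = 6639/((14*(14 + √13))) - 1957/(2*23*15) = 6639/(196 + 14*√13) - 1957/690 = -1957/690 + 6639/(196 + 14*√13)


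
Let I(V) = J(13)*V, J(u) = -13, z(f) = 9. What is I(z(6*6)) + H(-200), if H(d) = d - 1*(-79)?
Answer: -238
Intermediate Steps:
H(d) = 79 + d (H(d) = d + 79 = 79 + d)
I(V) = -13*V
I(z(6*6)) + H(-200) = -13*9 + (79 - 200) = -117 - 121 = -238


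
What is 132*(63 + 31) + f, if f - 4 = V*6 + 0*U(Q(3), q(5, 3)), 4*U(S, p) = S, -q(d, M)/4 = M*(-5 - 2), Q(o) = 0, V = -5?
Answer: 12382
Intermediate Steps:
q(d, M) = 28*M (q(d, M) = -4*M*(-5 - 2) = -4*M*(-7) = -(-28)*M = 28*M)
U(S, p) = S/4
f = -26 (f = 4 + (-5*6 + 0*((¼)*0)) = 4 + (-30 + 0*0) = 4 + (-30 + 0) = 4 - 30 = -26)
132*(63 + 31) + f = 132*(63 + 31) - 26 = 132*94 - 26 = 12408 - 26 = 12382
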